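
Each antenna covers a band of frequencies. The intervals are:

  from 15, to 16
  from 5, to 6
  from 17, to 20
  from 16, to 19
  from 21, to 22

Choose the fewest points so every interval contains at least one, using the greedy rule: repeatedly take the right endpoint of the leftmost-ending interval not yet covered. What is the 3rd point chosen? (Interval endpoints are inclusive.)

20

Sort by right endpoint; whenever an interval is uncovered, place a point at its right end.
By right end: [5,6]  [15,16]  [16,19]  [17,20]  [21,22]
[5,6] uncovered → point at 6; [15,16] uncovered → point at 16; [17,20] uncovered → point at 20; [21,22] uncovered → point at 22.
Points: 6, 16, 20, 22 (4 total).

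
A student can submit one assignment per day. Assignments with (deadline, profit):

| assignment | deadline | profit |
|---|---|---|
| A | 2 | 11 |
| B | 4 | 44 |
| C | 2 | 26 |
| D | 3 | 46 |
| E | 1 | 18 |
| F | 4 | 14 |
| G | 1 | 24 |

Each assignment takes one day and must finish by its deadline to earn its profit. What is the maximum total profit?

140

Take jobs in profit order; each goes to the latest open slot no later than its deadline.
By profit: D(d3,46), B(d4,44), C(d2,26), G(d1,24), E(d1,18), F(d4,14), A(d2,11)
D→slot 3; B→slot 4; C→slot 2; G→slot 1; E skipped; F skipped; A skipped.
Profit = 24 + 26 + 46 + 44 = 140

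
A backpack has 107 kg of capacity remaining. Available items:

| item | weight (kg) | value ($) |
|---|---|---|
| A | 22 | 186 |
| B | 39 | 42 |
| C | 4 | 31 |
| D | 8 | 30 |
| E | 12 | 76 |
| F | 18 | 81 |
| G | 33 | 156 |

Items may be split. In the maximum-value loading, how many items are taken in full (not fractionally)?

6

Greedy by value/weight ratio, highest first.
Ratios (sorted): A 8.45, C 7.75, E 6.33, G 4.73, F 4.50, D 3.75, B 1.08
take A (22 @ 186); take C (4 @ 31); take E (12 @ 76); take G (33 @ 156); take F (18 @ 81); take D (8 @ 30); take 10/39 of B → 10.77. Capacity used 107/107.
6 item(s) taken whole; one partial (take 10/39 of B).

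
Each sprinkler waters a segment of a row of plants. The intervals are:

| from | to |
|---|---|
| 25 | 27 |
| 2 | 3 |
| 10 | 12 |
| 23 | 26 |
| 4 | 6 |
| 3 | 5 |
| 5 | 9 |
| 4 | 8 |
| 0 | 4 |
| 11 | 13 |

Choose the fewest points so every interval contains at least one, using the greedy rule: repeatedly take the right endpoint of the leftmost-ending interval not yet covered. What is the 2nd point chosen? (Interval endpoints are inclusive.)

Sort by right endpoint; whenever an interval is uncovered, place a point at its right end.
By right end: [2,3]  [0,4]  [3,5]  [4,6]  [4,8]  [5,9]  [10,12]  [11,13]  [23,26]  [25,27]
[2,3] uncovered → point at 3; [4,6] uncovered → point at 6; [10,12] uncovered → point at 12; [23,26] uncovered → point at 26.
Points: 3, 6, 12, 26 (4 total).

6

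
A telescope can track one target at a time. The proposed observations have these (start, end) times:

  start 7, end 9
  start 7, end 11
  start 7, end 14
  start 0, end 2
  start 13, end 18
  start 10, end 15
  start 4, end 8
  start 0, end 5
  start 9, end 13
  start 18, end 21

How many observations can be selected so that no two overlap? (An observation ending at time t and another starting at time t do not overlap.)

5

By end time: (0,2), (0,5), (4,8), (7,9), (7,11), (9,13), (7,14), (10,15), (13,18), (18,21).
Pick (0,2); next start ≥ 2 → (4,8); next start ≥ 8 → (9,13); next start ≥ 13 → (13,18); next start ≥ 18 → (18,21).
Selected 5 observations.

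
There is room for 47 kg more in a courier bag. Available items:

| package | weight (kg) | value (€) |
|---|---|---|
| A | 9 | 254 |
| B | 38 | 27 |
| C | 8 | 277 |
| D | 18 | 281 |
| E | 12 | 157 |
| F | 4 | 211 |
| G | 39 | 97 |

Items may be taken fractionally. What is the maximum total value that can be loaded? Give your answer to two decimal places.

1127.67

Greedy by value/weight ratio, highest first.
Order: F (211/4=52.75) > C (277/8=34.62) > A (254/9=28.22) > D (281/18=15.61) > E (157/12=13.08) > G (97/39=2.49) > B (27/38=0.71)
Fill: take F (4 @ 211) → take C (8 @ 277) → take A (9 @ 254) → take D (18 @ 281) → take 8/12 of E → 104.67; 47/47 used.
Total value = 1127.67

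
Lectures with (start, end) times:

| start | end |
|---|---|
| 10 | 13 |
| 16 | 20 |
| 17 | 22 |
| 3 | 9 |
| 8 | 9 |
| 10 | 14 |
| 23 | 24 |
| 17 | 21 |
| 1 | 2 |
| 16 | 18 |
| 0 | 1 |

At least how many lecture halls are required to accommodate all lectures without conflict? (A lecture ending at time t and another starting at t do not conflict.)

starts: [0, 1, 3, 8, 10, 10, 16, 16, 17, 17, 23]
ends:   [1, 2, 9, 9, 13, 14, 18, 20, 21, 22, 24]
s0→1 e1→0 s1→1 e2→0 s3→1 s8→2 e9→1 e9→0 s10→1 s10→2 e13→1 e14→0 s16→1 s16→2 s17→3 s17→4  — peak 4.

4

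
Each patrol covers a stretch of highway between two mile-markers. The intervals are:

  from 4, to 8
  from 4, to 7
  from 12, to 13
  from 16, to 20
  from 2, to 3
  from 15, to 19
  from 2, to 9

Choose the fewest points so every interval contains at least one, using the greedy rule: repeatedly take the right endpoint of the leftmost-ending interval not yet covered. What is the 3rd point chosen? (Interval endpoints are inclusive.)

13

Sort by right endpoint; whenever an interval is uncovered, place a point at its right end.
By right end: [2,3]  [4,7]  [4,8]  [2,9]  [12,13]  [15,19]  [16,20]
[2,3] uncovered → point at 3; [4,7] uncovered → point at 7; [12,13] uncovered → point at 13; [15,19] uncovered → point at 19.
Points: 3, 7, 13, 19 (4 total).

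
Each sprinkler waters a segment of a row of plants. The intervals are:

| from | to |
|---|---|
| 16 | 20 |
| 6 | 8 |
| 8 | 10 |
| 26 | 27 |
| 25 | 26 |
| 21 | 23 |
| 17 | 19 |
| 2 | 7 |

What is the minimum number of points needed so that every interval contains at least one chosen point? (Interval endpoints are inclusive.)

Sort by right endpoint; whenever an interval is uncovered, place a point at its right end.
By right end: [2,7]  [6,8]  [8,10]  [17,19]  [16,20]  [21,23]  [25,26]  [26,27]
[2,7] uncovered → point at 7; [8,10] uncovered → point at 10; [17,19] uncovered → point at 19; [21,23] uncovered → point at 23; [25,26] uncovered → point at 26.
Points: 7, 10, 19, 23, 26 (5 total).

5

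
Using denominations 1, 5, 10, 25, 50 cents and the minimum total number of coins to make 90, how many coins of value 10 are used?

90 = 1×50 + 1×25 + 1×10 + 1×5
Count of 10: 1

1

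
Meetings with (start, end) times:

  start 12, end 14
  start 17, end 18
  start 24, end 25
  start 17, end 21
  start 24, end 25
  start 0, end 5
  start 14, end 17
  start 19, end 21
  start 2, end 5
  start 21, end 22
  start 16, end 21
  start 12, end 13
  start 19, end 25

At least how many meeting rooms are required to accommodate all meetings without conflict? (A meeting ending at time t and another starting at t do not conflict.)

4

Count concurrent intervals with a sweep; the peak is the room count.
starts: [0, 2, 12, 12, 14, 16, 17, 17, 19, 19, 21, 24, 24]
ends:   [5, 5, 13, 14, 17, 18, 21, 21, 21, 22, 25, 25, 25]
s0→1 s2→2 e5→1 e5→0 s12→1 s12→2 e13→1 e14→0 s14→1 s16→2 e17→1 s17→2 s17→3 e18→2 s19→3 s19→4  — peak 4.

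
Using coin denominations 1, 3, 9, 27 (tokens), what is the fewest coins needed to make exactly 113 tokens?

7

113 = 4×27 + 1×3 + 2×1
Total coins = 4 + 1 + 2 = 7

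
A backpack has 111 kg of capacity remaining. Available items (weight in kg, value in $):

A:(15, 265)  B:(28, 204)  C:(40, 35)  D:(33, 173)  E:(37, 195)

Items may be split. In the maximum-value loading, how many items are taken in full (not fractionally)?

Sort by value per unit weight and fill in that order.
Order: A (265/15=17.67) > B (204/28=7.29) > E (195/37=5.27) > D (173/33=5.24) > C (35/40=0.88)
Fill: take A (15 @ 265) → take B (28 @ 204) → take E (37 @ 195) → take 31/33 of D → 162.52; 111/111 used.
3 item(s) taken whole; one partial (take 31/33 of D).

3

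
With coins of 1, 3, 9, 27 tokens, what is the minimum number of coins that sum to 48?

4

Use the largest denomination that fits, subtract, and repeat.
48 − 1×27→21 − 2×9→3 − 1×3→0
Total coins = 1 + 2 + 1 = 4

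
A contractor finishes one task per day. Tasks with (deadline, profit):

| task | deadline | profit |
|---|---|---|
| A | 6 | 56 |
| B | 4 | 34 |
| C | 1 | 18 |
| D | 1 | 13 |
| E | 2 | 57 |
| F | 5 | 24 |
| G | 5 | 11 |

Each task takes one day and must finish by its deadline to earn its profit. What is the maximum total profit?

Sort by profit descending; place each in the latest free slot ≤ its deadline.
Profit order: E=57 A=56 B=34 F=24 C=18 D=13 G=11
Assign: E→slot 2, A→slot 6, B→slot 4, F→slot 5, C→slot 1, D skipped, G→slot 3.
Slots: [1:C] [2:E] [3:G] [4:B] [5:F] [6:A]
Profit = 18 + 57 + 11 + 34 + 24 + 56 = 200

200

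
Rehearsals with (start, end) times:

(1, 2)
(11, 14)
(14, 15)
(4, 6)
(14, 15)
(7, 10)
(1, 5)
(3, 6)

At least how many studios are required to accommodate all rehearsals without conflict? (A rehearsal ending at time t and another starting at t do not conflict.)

3

Count concurrent intervals with a sweep; the peak is the room count.
starts: [1, 1, 3, 4, 7, 11, 14, 14]
ends:   [2, 5, 6, 6, 10, 14, 15, 15]
s1→1 s1→2 e2→1 s3→2 s4→3  — peak 3.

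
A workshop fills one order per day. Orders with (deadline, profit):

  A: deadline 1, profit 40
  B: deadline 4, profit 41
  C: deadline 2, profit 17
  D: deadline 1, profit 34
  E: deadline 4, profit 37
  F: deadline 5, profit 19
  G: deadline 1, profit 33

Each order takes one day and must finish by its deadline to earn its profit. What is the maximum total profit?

Sort by profit descending; place each in the latest free slot ≤ its deadline.
By profit: B(d4,41), A(d1,40), E(d4,37), D(d1,34), G(d1,33), F(d5,19), C(d2,17)
B→slot 4; A→slot 1; E→slot 3; D skipped; G skipped; F→slot 5; C→slot 2.
Profit = 40 + 17 + 37 + 41 + 19 = 154

154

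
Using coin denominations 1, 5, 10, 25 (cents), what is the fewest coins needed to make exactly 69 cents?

69 − 2×25→19 − 1×10→9 − 1×5→4 − 4×1→0
Total coins = 2 + 1 + 1 + 4 = 8

8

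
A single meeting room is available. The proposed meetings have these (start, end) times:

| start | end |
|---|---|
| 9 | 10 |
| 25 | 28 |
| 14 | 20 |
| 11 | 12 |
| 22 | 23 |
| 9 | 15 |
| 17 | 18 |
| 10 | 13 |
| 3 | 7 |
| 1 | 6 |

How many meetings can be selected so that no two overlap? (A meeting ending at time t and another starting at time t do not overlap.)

6

By end time: (1,6), (3,7), (9,10), (11,12), (10,13), (9,15), (17,18), (14,20), (22,23), (25,28).
Pick (1,6); next start ≥ 6 → (9,10); next start ≥ 10 → (11,12); next start ≥ 12 → (17,18); next start ≥ 18 → (22,23); next start ≥ 23 → (25,28).
Selected 6 meetings.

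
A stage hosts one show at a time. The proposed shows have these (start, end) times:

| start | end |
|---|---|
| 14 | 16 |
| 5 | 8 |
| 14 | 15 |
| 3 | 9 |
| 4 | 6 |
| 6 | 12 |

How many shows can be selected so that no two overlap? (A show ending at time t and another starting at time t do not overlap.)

3

Sorted by end: (4,6)  (5,8)  (3,9)  (6,12)  (14,15)  (14,16)
take (4,6); skip (5,8); take (6,12); take (14,15).
Selected 3 shows.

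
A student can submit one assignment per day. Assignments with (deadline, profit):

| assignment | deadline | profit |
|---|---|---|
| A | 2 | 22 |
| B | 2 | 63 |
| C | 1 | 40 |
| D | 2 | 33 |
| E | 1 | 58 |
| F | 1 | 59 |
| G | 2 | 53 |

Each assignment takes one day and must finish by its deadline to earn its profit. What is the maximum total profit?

122

By profit: B(d2,63), F(d1,59), E(d1,58), G(d2,53), C(d1,40), D(d2,33), A(d2,22)
B→slot 2; F→slot 1; E skipped; G skipped; C skipped; D skipped; A skipped.
Profit = 59 + 63 = 122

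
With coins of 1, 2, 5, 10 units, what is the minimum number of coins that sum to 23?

4

Greedy: take as many of the largest coin as possible, then repeat with the remainder.
23 = 2×10 + 1×2 + 1×1
Total coins = 2 + 1 + 1 = 4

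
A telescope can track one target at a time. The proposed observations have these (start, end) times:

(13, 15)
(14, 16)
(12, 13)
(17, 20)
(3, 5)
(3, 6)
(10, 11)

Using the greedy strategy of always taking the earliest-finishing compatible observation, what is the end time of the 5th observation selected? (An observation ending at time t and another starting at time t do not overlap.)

20

Greedy by earliest finish: after sorting by end time, pick each interval compatible with the last pick.
By end time: (3,5), (3,6), (10,11), (12,13), (13,15), (14,16), (17,20).
Pick (3,5); next start ≥ 5 → (10,11); next start ≥ 11 → (12,13); next start ≥ 13 → (13,15); next start ≥ 15 → (17,20).
Selected: (3,5) (10,11) (12,13) (13,15) (17,20)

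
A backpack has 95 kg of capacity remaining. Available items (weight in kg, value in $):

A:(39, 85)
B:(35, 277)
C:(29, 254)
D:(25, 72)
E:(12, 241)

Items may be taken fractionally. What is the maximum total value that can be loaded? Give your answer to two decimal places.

Sort by value per unit weight and fill in that order.
Ratios (sorted): E 20.08, C 8.76, B 7.91, D 2.88, A 2.18
take E (12 @ 241); take C (29 @ 254); take B (35 @ 277); take 19/25 of D → 54.72. Capacity used 95/95.
Total value = 826.72

826.72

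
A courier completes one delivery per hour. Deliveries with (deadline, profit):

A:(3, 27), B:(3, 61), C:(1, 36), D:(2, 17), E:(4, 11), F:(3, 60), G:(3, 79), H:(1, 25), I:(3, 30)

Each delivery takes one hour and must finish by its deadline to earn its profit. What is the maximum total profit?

Profit order: G=79 B=61 F=60 C=36 I=30 A=27 H=25 D=17 E=11
Assign: G→slot 3, B→slot 2, F→slot 1, C skipped, I skipped, A skipped, H skipped, D skipped, E→slot 4.
Slots: [1:F] [2:B] [3:G] [4:E]
Profit = 60 + 61 + 79 + 11 = 211

211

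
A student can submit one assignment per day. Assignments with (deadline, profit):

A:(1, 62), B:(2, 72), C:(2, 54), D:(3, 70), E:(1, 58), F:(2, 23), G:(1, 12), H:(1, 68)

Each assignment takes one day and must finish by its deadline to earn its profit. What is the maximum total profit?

Profit order: B=72 D=70 H=68 A=62 E=58 C=54 F=23 G=12
Assign: B→slot 2, D→slot 3, H→slot 1, A skipped, E skipped, C skipped, F skipped, G skipped.
Slots: [1:H] [2:B] [3:D]
Profit = 68 + 72 + 70 = 210

210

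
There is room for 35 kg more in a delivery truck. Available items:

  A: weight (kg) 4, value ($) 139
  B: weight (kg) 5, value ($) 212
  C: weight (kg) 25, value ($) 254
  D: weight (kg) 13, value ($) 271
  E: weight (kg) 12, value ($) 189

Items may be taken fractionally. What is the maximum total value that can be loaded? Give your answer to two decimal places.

821.16

Ratios (sorted): B 42.40, A 34.75, D 20.85, E 15.75, C 10.16
take B (5 @ 212); take A (4 @ 139); take D (13 @ 271); take E (12 @ 189); take 1/25 of C → 10.16. Capacity used 35/35.
Total value = 821.16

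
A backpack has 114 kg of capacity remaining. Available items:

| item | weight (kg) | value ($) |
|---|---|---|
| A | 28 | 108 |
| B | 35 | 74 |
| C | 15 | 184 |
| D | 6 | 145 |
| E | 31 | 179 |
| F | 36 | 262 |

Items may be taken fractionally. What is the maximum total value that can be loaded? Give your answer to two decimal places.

Greedy by value/weight ratio, highest first.
Order: D (145/6=24.17) > C (184/15=12.27) > F (262/36=7.28) > E (179/31=5.77) > A (108/28=3.86) > B (74/35=2.11)
Fill: take D (6 @ 145) → take C (15 @ 184) → take F (36 @ 262) → take E (31 @ 179) → take 26/28 of A → 100.29; 114/114 used.
Total value = 870.29

870.29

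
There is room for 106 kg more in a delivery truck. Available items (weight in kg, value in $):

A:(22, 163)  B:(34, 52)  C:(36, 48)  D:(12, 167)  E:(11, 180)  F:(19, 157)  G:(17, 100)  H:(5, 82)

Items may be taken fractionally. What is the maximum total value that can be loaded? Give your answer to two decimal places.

Ratios (sorted): H 16.40, E 16.36, D 13.92, F 8.26, A 7.41, G 5.88, B 1.53, C 1.33
take H (5 @ 82); take E (11 @ 180); take D (12 @ 167); take F (19 @ 157); take A (22 @ 163); take G (17 @ 100); take 20/34 of B → 30.59. Capacity used 106/106.
Total value = 879.59

879.59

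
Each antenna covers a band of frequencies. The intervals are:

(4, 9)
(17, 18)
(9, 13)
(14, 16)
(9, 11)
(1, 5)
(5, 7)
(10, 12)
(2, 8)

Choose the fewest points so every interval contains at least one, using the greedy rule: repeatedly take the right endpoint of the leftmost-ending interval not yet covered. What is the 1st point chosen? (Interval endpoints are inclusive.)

By right end: [1,5]  [5,7]  [2,8]  [4,9]  [9,11]  [10,12]  [9,13]  [14,16]  [17,18]
[1,5] uncovered → point at 5; [9,11] uncovered → point at 11; [14,16] uncovered → point at 16; [17,18] uncovered → point at 18.
Points: 5, 11, 16, 18 (4 total).

5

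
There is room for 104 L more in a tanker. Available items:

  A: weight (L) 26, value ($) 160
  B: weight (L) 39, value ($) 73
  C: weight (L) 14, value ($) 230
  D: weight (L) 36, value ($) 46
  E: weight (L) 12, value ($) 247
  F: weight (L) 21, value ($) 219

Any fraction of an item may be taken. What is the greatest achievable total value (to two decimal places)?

Greedy by value/weight ratio, highest first.
Ratios (sorted): E 20.58, C 16.43, F 10.43, A 6.15, B 1.87, D 1.28
take E (12 @ 247); take C (14 @ 230); take F (21 @ 219); take A (26 @ 160); take 31/39 of B → 58.03. Capacity used 104/104.
Total value = 914.03

914.03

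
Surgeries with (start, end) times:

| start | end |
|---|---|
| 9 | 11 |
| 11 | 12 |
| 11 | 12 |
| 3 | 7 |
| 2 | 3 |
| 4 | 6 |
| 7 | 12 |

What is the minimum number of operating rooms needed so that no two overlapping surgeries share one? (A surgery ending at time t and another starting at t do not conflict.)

The answer is the maximum number of intervals overlapping at any instant.
starts: [2, 3, 4, 7, 9, 11, 11]
ends:   [3, 6, 7, 11, 12, 12, 12]
s2→1 e3→0 s3→1 s4→2 e6→1 e7→0 s7→1 s9→2 e11→1 s11→2 s11→3  — peak 3.

3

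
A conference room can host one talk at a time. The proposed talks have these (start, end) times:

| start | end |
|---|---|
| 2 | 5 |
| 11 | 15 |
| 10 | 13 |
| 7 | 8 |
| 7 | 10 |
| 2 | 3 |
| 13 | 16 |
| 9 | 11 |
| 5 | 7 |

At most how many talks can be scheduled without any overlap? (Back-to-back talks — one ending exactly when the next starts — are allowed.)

5

Sorted by end: (2,3)  (2,5)  (5,7)  (7,8)  (7,10)  (9,11)  (10,13)  (11,15)  (13,16)
take (2,3); take (5,7); take (7,8); take (9,11); take (11,15).
Selected 5 talks.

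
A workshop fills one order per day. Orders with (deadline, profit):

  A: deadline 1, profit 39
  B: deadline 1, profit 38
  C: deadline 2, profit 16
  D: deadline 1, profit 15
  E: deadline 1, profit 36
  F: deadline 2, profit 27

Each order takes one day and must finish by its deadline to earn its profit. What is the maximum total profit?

66

Take jobs in profit order; each goes to the latest open slot no later than its deadline.
Profit order: A=39 B=38 E=36 F=27 C=16 D=15
Assign: A→slot 1, B skipped, E skipped, F→slot 2, C skipped, D skipped.
Slots: [1:A] [2:F]
Profit = 39 + 27 = 66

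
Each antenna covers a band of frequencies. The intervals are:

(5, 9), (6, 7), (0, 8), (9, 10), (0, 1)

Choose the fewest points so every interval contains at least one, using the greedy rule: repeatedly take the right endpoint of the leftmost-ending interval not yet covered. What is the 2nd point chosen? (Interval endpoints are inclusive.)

Process intervals by earliest right end; each time one isn't hit yet, stab at its right endpoint.
By right end: [0,1]  [6,7]  [0,8]  [5,9]  [9,10]
[0,1] uncovered → point at 1; [6,7] uncovered → point at 7; [9,10] uncovered → point at 10.
Points: 1, 7, 10 (3 total).

7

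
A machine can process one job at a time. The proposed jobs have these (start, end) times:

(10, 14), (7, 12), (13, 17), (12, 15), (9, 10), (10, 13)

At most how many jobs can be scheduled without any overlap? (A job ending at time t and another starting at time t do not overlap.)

Greedy by earliest finish: after sorting by end time, pick each interval compatible with the last pick.
By end time: (9,10), (7,12), (10,13), (10,14), (12,15), (13,17).
Pick (9,10); next start ≥ 10 → (10,13); next start ≥ 13 → (13,17).
Selected 3 jobs.

3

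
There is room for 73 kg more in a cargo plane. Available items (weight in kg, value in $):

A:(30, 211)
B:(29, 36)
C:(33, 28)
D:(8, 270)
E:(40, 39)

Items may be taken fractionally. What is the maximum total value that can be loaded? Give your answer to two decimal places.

Sort by value per unit weight and fill in that order.
Order: D (270/8=33.75) > A (211/30=7.03) > B (36/29=1.24) > E (39/40=0.97) > C (28/33=0.85)
Fill: take D (8 @ 270) → take A (30 @ 211) → take B (29 @ 36) → take 6/40 of E → 5.85; 73/73 used.
Total value = 522.85

522.85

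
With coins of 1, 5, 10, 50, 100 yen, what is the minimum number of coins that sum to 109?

Greedy: take as many of the largest coin as possible, then repeat with the remainder.
109 − 1×100→9 − 1×5→4 − 4×1→0
Total coins = 1 + 1 + 4 = 6

6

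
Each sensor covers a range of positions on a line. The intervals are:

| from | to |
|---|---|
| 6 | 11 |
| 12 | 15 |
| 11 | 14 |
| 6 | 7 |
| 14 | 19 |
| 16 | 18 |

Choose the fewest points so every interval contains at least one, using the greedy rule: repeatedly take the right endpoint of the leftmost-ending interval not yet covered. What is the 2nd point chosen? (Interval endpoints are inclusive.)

14

Sort by right endpoint; whenever an interval is uncovered, place a point at its right end.
Sorted: [6,7] [6,11] [11,14] [12,15] [16,18] [14,19]
{[6,7],[6,11]} hit by 7; {[11,14],[12,15]} hit by 14; {[16,18],[14,19]} hit by 18.
Points: 7, 14, 18 (3 total).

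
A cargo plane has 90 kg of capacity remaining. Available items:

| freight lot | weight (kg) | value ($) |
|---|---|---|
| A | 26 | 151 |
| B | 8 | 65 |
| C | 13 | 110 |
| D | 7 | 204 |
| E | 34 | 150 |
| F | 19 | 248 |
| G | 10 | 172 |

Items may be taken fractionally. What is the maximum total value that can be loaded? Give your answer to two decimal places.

980.88

Sort by value per unit weight and fill in that order.
Order: D (204/7=29.14) > G (172/10=17.20) > F (248/19=13.05) > C (110/13=8.46) > B (65/8=8.12) > A (151/26=5.81) > E (150/34=4.41)
Fill: take D (7 @ 204) → take G (10 @ 172) → take F (19 @ 248) → take C (13 @ 110) → take B (8 @ 65) → take A (26 @ 151) → take 7/34 of E → 30.88; 90/90 used.
Total value = 980.88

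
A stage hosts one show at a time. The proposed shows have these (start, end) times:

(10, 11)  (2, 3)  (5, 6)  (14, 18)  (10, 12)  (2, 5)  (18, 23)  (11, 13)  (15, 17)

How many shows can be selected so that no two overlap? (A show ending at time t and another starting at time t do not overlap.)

6

Sort by end time and greedily take each interval whose start is ≥ the last chosen end.
By end time: (2,3), (2,5), (5,6), (10,11), (10,12), (11,13), (15,17), (14,18), (18,23).
Pick (2,3); next start ≥ 3 → (5,6); next start ≥ 6 → (10,11); next start ≥ 11 → (11,13); next start ≥ 13 → (15,17); next start ≥ 17 → (18,23).
Selected 6 shows.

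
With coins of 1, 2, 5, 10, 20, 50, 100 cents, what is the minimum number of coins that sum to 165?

4

165 − 1×100→65 − 1×50→15 − 1×10→5 − 1×5→0
Total coins = 1 + 1 + 1 + 1 = 4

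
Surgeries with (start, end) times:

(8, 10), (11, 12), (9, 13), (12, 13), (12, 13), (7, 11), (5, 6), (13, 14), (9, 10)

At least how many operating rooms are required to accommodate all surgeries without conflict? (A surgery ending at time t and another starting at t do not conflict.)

4

The answer is the maximum number of intervals overlapping at any instant.
starts: [5, 7, 8, 9, 9, 11, 12, 12, 13]
ends:   [6, 10, 10, 11, 12, 13, 13, 13, 14]
s5→1 e6→0 s7→1 s8→2 s9→3 s9→4  — peak 4.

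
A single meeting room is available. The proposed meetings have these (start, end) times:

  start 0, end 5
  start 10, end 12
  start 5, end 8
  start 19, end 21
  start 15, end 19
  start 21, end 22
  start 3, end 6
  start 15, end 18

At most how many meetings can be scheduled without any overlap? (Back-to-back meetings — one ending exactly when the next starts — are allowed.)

6

Order by finish time; keep every interval that doesn't clash with the previous kept one.
Sorted by end: (0,5)  (3,6)  (5,8)  (10,12)  (15,18)  (15,19)  (19,21)  (21,22)
take (0,5); skip (3,6); take (5,8); take (10,12); take (15,18); take (19,21); take (21,22).
Selected 6 meetings.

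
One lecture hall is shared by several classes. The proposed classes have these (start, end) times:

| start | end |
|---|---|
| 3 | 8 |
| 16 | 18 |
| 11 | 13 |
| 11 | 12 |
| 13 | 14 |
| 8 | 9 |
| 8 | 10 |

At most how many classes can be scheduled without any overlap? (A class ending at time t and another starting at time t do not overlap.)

5

Order by finish time; keep every interval that doesn't clash with the previous kept one.
Sorted by end: (3,8)  (8,9)  (8,10)  (11,12)  (11,13)  (13,14)  (16,18)
take (3,8); take (8,9); take (11,12); take (13,14); take (16,18).
Selected 5 classes.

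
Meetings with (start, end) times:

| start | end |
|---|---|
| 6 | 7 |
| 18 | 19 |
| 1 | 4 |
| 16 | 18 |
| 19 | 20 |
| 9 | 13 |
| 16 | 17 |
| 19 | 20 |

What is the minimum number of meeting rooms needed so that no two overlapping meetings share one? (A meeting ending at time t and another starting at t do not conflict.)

The answer is the maximum number of intervals overlapping at any instant.
starts: [1, 6, 9, 16, 16, 18, 19, 19]
ends:   [4, 7, 13, 17, 18, 19, 20, 20]
s1→1 e4→0 s6→1 e7→0 s9→1 e13→0 s16→1 s16→2  — peak 2.

2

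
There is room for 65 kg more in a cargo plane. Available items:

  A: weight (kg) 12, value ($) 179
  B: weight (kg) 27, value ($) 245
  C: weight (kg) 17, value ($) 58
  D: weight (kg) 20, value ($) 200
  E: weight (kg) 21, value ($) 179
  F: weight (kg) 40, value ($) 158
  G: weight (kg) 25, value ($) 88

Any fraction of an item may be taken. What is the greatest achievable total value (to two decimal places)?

Greedy by value/weight ratio, highest first.
Ratios (sorted): A 14.92, D 10.00, B 9.07, E 8.52, F 3.95, G 3.52, C 3.41
take A (12 @ 179); take D (20 @ 200); take B (27 @ 245); take 6/21 of E → 51.14. Capacity used 65/65.
Total value = 675.14

675.14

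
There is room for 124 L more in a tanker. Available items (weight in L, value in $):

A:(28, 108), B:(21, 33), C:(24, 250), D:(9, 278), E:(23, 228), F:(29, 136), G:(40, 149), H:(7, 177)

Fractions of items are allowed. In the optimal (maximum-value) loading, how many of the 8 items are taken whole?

6

Sort by value per unit weight and fill in that order.
Order: D (278/9=30.89) > H (177/7=25.29) > C (250/24=10.42) > E (228/23=9.91) > F (136/29=4.69) > A (108/28=3.86) > G (149/40=3.73) > B (33/21=1.57)
Fill: take D (9 @ 278) → take H (7 @ 177) → take C (24 @ 250) → take E (23 @ 228) → take F (29 @ 136) → take A (28 @ 108) → take 4/40 of G → 14.90; 124/124 used.
6 item(s) taken whole; one partial (take 4/40 of G).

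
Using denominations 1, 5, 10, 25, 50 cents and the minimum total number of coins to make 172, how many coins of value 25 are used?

0

Use the largest denomination that fits, subtract, and repeat.
172 − 3×50→22 − 2×10→2 − 2×1→0
Count of 25: 0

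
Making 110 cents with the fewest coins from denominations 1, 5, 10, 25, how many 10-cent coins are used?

Greedy: take as many of the largest coin as possible, then repeat with the remainder.
110 − 4×25→10 − 1×10→0
Count of 10: 1

1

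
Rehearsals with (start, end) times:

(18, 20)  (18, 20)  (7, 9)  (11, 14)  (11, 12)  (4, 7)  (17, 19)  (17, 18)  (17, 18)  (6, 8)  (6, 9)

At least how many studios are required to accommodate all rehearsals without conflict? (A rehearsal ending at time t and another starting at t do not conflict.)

Events (time:±→running): 4:+→1 6:+→2 6:+→3 … peak 3.

3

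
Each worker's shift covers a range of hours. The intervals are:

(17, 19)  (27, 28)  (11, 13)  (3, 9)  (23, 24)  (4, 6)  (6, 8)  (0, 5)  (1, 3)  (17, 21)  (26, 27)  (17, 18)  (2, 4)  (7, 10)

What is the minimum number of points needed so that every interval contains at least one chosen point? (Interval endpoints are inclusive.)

7

Process intervals by earliest right end; each time one isn't hit yet, stab at its right endpoint.
By right end: [1,3]  [2,4]  [0,5]  [4,6]  [6,8]  [3,9]  [7,10]  [11,13]  [17,18]  [17,19]  [17,21]  [23,24]  [26,27]  [27,28]
[1,3] uncovered → point at 3; [4,6] uncovered → point at 6; [7,10] uncovered → point at 10; [11,13] uncovered → point at 13; [17,18] uncovered → point at 18; [23,24] uncovered → point at 24; [26,27] uncovered → point at 27.
Points: 3, 6, 10, 13, 18, 24, 27 (7 total).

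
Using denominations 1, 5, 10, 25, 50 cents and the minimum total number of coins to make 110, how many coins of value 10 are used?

110 − 2×50→10 − 1×10→0
Count of 10: 1

1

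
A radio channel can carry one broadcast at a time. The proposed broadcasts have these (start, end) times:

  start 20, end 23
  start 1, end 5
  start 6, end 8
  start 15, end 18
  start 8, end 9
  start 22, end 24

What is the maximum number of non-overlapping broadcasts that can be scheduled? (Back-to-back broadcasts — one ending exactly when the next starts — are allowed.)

Sorted by end: (1,5)  (6,8)  (8,9)  (15,18)  (20,23)  (22,24)
take (1,5); take (6,8); take (8,9); take (15,18); take (20,23).
Selected 5 broadcasts.

5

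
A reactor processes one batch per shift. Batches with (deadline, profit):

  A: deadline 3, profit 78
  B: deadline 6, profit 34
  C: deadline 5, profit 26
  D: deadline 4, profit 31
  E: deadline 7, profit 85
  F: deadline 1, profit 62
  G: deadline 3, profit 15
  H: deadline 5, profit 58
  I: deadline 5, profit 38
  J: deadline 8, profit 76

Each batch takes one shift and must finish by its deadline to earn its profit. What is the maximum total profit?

462

Take jobs in profit order; each goes to the latest open slot no later than its deadline.
By profit: E(d7,85), A(d3,78), J(d8,76), F(d1,62), H(d5,58), I(d5,38), B(d6,34), D(d4,31), C(d5,26), G(d3,15)
E→slot 7; A→slot 3; J→slot 8; F→slot 1; H→slot 5; I→slot 4; B→slot 6; D→slot 2; C skipped; G skipped.
Profit = 62 + 31 + 78 + 38 + 58 + 34 + 85 + 76 = 462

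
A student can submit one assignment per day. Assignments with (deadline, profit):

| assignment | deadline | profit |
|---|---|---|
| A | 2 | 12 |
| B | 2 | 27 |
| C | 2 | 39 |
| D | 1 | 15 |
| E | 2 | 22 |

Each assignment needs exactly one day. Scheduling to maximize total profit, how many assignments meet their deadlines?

Profit order: C=39 B=27 E=22 D=15 A=12
Assign: C→slot 2, B→slot 1, E skipped, D skipped, A skipped.
Slots: [1:B] [2:C]
2 of 5 scheduled.

2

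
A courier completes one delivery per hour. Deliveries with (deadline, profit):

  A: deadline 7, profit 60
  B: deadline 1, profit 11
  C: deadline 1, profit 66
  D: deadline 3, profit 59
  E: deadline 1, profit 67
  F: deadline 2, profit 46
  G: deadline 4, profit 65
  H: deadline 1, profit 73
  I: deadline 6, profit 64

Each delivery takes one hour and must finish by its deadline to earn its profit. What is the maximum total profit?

Sort by profit descending; place each in the latest free slot ≤ its deadline.
By profit: H(d1,73), E(d1,67), C(d1,66), G(d4,65), I(d6,64), A(d7,60), D(d3,59), F(d2,46), B(d1,11)
H→slot 1; E skipped; C skipped; G→slot 4; I→slot 6; A→slot 7; D→slot 3; F→slot 2; B skipped.
Profit = 73 + 46 + 59 + 65 + 64 + 60 = 367

367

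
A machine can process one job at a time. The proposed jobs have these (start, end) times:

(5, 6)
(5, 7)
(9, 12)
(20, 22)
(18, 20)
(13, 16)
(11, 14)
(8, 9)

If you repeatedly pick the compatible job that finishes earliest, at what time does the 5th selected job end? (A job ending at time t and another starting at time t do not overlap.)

20

By end time: (5,6), (5,7), (8,9), (9,12), (11,14), (13,16), (18,20), (20,22).
Pick (5,6); next start ≥ 6 → (8,9); next start ≥ 9 → (9,12); next start ≥ 12 → (13,16); next start ≥ 16 → (18,20); next start ≥ 20 → (20,22).
Selected: (5,6) (8,9) (9,12) (13,16) (18,20) (20,22)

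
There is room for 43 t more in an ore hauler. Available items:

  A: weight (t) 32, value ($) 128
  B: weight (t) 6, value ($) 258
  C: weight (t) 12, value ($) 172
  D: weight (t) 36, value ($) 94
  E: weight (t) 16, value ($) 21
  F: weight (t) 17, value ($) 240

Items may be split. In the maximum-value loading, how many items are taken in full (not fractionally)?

Sort by value per unit weight and fill in that order.
Ratios (sorted): B 43.00, C 14.33, F 14.12, A 4.00, D 2.61, E 1.31
take B (6 @ 258); take C (12 @ 172); take F (17 @ 240); take 8/32 of A → 32.00. Capacity used 43/43.
3 item(s) taken whole; one partial (take 8/32 of A).

3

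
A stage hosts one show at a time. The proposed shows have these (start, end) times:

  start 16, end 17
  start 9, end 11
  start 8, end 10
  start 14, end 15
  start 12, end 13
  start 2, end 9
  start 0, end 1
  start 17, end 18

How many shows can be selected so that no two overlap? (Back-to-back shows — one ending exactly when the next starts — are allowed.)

7

Sort by end time and greedily take each interval whose start is ≥ the last chosen end.
Sorted by end: (0,1)  (2,9)  (8,10)  (9,11)  (12,13)  (14,15)  (16,17)  (17,18)
take (0,1); take (2,9); take (9,11); take (12,13); take (14,15); take (16,17); take (17,18).
Selected 7 shows.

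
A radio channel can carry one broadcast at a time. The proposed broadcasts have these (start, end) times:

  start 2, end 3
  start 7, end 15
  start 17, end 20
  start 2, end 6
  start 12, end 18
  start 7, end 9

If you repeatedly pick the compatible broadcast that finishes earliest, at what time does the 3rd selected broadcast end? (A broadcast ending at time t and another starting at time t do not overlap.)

Greedy by earliest finish: after sorting by end time, pick each interval compatible with the last pick.
By end time: (2,3), (2,6), (7,9), (7,15), (12,18), (17,20).
Pick (2,3); next start ≥ 3 → (7,9); next start ≥ 9 → (12,18).
Selected: (2,3) (7,9) (12,18)

18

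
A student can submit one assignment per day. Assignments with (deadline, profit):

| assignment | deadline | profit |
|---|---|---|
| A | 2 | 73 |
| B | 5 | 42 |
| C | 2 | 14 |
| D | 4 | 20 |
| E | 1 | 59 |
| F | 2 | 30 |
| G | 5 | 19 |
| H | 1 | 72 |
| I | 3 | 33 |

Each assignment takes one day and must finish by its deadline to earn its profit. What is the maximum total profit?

240

Take jobs in profit order; each goes to the latest open slot no later than its deadline.
By profit: A(d2,73), H(d1,72), E(d1,59), B(d5,42), I(d3,33), F(d2,30), D(d4,20), G(d5,19), C(d2,14)
A→slot 2; H→slot 1; E skipped; B→slot 5; I→slot 3; F skipped; D→slot 4; G skipped; C skipped.
Profit = 72 + 73 + 33 + 20 + 42 = 240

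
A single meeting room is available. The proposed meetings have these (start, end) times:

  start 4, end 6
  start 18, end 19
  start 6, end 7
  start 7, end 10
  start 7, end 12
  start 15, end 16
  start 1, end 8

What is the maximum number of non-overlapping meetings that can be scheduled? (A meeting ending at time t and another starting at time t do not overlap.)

5

Sort by end time and greedily take each interval whose start is ≥ the last chosen end.
By end time: (4,6), (6,7), (1,8), (7,10), (7,12), (15,16), (18,19).
Pick (4,6); next start ≥ 6 → (6,7); next start ≥ 7 → (7,10); next start ≥ 10 → (15,16); next start ≥ 16 → (18,19).
Selected 5 meetings.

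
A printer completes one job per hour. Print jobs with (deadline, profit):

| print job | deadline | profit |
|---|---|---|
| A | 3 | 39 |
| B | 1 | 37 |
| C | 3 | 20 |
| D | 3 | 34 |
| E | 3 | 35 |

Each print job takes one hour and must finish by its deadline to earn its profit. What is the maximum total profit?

Take jobs in profit order; each goes to the latest open slot no later than its deadline.
By profit: A(d3,39), B(d1,37), E(d3,35), D(d3,34), C(d3,20)
A→slot 3; B→slot 1; E→slot 2; D skipped; C skipped.
Profit = 37 + 35 + 39 = 111

111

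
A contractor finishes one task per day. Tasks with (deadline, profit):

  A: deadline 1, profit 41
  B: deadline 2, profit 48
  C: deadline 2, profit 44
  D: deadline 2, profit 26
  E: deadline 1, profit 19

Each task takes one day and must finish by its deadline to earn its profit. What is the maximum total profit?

92

Sort by profit descending; place each in the latest free slot ≤ its deadline.
By profit: B(d2,48), C(d2,44), A(d1,41), D(d2,26), E(d1,19)
B→slot 2; C→slot 1; A skipped; D skipped; E skipped.
Profit = 44 + 48 = 92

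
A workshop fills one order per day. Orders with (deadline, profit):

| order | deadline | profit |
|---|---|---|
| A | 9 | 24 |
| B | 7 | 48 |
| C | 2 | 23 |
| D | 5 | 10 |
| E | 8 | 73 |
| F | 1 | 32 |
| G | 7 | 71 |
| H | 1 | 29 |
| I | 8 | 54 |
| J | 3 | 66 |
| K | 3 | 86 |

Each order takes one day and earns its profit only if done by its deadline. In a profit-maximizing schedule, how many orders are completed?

9

By profit: K(d3,86), E(d8,73), G(d7,71), J(d3,66), I(d8,54), B(d7,48), F(d1,32), H(d1,29), A(d9,24), C(d2,23), D(d5,10)
K→slot 3; E→slot 8; G→slot 7; J→slot 2; I→slot 6; B→slot 5; F→slot 1; H skipped; A→slot 9; C skipped; D→slot 4.
9 of 11 scheduled.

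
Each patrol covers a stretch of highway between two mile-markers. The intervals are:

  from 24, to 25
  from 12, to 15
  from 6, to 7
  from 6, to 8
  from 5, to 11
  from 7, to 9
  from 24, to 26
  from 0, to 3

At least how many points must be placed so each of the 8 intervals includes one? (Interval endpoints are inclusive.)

Sort by right endpoint; whenever an interval is uncovered, place a point at its right end.
By right end: [0,3]  [6,7]  [6,8]  [7,9]  [5,11]  [12,15]  [24,25]  [24,26]
[0,3] uncovered → point at 3; [6,7] uncovered → point at 7; [12,15] uncovered → point at 15; [24,25] uncovered → point at 25.
Points: 3, 7, 15, 25 (4 total).

4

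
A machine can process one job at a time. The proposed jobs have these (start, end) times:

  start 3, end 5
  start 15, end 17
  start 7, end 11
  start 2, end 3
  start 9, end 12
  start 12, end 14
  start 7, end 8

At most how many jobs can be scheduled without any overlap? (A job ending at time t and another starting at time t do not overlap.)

By end time: (2,3), (3,5), (7,8), (7,11), (9,12), (12,14), (15,17).
Pick (2,3); next start ≥ 3 → (3,5); next start ≥ 5 → (7,8); next start ≥ 8 → (9,12); next start ≥ 12 → (12,14); next start ≥ 14 → (15,17).
Selected 6 jobs.

6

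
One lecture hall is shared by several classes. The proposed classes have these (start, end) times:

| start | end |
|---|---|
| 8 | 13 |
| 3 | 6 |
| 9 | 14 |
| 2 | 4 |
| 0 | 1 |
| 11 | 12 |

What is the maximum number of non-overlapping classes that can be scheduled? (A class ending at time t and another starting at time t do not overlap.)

3

Order by finish time; keep every interval that doesn't clash with the previous kept one.
Sorted by end: (0,1)  (2,4)  (3,6)  (11,12)  (8,13)  (9,14)
take (0,1); take (2,4); skip (3,6); take (11,12).
Selected 3 classes.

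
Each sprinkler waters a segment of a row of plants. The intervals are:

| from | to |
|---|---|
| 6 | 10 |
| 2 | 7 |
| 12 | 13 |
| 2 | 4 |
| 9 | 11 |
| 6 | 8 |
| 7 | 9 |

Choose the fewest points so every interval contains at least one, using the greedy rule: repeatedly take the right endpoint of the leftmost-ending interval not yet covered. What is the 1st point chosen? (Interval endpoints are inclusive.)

Sorted: [2,4] [2,7] [6,8] [7,9] [6,10] [9,11] [12,13]
{[2,4],[2,7]} hit by 4; {[6,8],[7,9],[6,10]} hit by 8; {[9,11]} hit by 11; {[12,13]} hit by 13.
Points: 4, 8, 11, 13 (4 total).

4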